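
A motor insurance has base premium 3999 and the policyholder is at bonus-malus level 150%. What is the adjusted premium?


adjusted = base * BM_level / 100
= 3999 * 150 / 100
= 3999 * 1.5
= 5998.5


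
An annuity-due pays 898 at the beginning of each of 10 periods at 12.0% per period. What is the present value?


PV_due = PMT * (1-(1+i)^(-n))/i * (1+i)
PV_immediate = 5073.9003
PV_due = 5073.9003 * 1.12
= 5682.7683


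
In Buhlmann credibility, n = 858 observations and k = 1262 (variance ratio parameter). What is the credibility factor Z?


Z = n / (n + k)
= 858 / (858 + 1262)
= 858 / 2120
= 0.4047


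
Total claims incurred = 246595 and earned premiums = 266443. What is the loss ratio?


Loss ratio = claims / premiums
= 246595 / 266443
= 0.9255


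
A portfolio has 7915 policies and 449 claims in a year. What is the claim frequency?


frequency = claims / policies
= 449 / 7915
= 0.0567


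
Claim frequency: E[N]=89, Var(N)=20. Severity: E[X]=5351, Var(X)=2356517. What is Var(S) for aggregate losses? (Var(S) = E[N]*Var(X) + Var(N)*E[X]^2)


Var(S) = E[N]*Var(X) + Var(N)*E[X]^2
= 89*2356517 + 20*5351^2
= 209730013 + 572664020
= 7.8239e+08


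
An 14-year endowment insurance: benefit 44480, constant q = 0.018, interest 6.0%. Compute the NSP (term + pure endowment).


Term component = 6743.9772
Pure endowment = 14_p_x * v^14 * benefit = 0.775463 * 0.442301 * 44480 = 15256.0988
NSP = 22000.076


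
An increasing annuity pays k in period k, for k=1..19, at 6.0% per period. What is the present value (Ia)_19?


(Ia)_n = sum_{k=1}^{n} k * v^k, v = 1/(1+i)
v = 0.943396
Sum computed term by term:
(Ia)_19 = 92.4643


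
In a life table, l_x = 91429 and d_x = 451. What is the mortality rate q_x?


q_x = d_x / l_x
= 451 / 91429
= 0.0049


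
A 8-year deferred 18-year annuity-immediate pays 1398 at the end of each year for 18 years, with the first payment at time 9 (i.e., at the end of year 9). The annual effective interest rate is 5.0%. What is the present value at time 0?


PV at time 8 of the 18-year annuity-immediate:
a_n = 1398 * (1-(1+0.05)^(-18))/0.05 = 16342.0425
Discount back 8 years to time 0:
PV = 16342.0425 * (1+0.05)^(-8)
= 16342.0425 * 0.676839
= 11060.9376


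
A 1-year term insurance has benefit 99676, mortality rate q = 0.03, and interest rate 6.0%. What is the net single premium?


NSP = benefit * q * v
v = 1/(1+i) = 0.943396
NSP = 99676 * 0.03 * 0.943396
= 2821.0189


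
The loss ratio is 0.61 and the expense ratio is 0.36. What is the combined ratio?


Combined ratio = loss ratio + expense ratio
= 0.61 + 0.36
= 0.97


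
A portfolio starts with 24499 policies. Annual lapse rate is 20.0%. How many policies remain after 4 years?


remaining = initial * (1 - lapse)^years
= 24499 * (1 - 0.2)^4
= 24499 * 0.4096
= 10034.7904


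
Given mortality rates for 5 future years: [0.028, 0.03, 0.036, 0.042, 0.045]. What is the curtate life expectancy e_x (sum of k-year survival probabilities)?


e_x = sum_{k=1}^{n} k_p_x
k_p_x values:
  1_p_x = 0.972
  2_p_x = 0.94284
  3_p_x = 0.908898
  4_p_x = 0.870724
  5_p_x = 0.831541
e_x = 4.526


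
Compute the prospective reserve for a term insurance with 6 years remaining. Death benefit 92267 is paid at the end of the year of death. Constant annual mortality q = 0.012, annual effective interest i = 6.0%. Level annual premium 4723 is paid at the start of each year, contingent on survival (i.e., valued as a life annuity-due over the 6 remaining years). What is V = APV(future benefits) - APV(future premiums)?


v = 1/(1+i) = 0.943396
APV(future benefits) per unit = sum_{k=0}^{5} k_p_x * q * v^(k+1) = 0.057383
APV(future benefits) = 92267 * 0.057383 = 5294.558
Life annuity-due factor ä_{x:6} = sum_{k=0}^{5} k_p_x * v^k = 5.068832
APV(future premiums) = 4723 * 5.068832 = 23940.0954
V = 5294.558 - 23940.0954
= -18645.5373


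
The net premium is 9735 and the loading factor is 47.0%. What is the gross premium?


Gross = net * (1 + loading)
= 9735 * (1 + 0.47)
= 9735 * 1.47
= 14310.45


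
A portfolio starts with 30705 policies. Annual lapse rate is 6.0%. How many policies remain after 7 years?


remaining = initial * (1 - lapse)^years
= 30705 * (1 - 0.06)^7
= 30705 * 0.648478
= 19911.5045


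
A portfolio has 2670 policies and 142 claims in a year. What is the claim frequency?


frequency = claims / policies
= 142 / 2670
= 0.0532


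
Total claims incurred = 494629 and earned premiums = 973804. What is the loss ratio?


Loss ratio = claims / premiums
= 494629 / 973804
= 0.5079


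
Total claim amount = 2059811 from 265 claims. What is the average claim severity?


severity = total / number
= 2059811 / 265
= 7772.8717


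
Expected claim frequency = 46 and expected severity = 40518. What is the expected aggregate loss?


E[S] = E[N] * E[X]
= 46 * 40518
= 1.8638e+06


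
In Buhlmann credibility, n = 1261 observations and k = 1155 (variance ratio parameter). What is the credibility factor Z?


Z = n / (n + k)
= 1261 / (1261 + 1155)
= 1261 / 2416
= 0.5219


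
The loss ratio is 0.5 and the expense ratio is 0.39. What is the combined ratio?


Combined ratio = loss ratio + expense ratio
= 0.5 + 0.39
= 0.89


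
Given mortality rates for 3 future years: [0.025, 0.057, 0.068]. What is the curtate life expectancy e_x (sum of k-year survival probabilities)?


e_x = sum_{k=1}^{n} k_p_x
k_p_x values:
  1_p_x = 0.975
  2_p_x = 0.919425
  3_p_x = 0.856904
e_x = 2.7513


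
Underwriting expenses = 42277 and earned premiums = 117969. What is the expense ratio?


Expense ratio = expenses / premiums
= 42277 / 117969
= 0.3584


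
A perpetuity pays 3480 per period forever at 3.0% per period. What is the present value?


PV = PMT / i
= 3480 / 0.03
= 116000.0


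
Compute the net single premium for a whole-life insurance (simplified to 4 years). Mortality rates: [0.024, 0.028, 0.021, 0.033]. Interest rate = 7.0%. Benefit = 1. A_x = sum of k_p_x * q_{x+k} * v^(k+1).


v = 0.934579
Year 0: k_p_x=1.0, q=0.024, term=0.02243
Year 1: k_p_x=0.976, q=0.028, term=0.023869
Year 2: k_p_x=0.948672, q=0.021, term=0.016262
Year 3: k_p_x=0.92875, q=0.033, term=0.023382
A_x = 0.0859


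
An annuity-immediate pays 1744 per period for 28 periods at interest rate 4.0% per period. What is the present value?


PV = PMT * (1 - (1+i)^(-n)) / i
= 1744 * (1 - (1+0.04)^(-28)) / 0.04
= 1744 * (1 - 0.333477) / 0.04
= 1744 * 16.663063
= 29060.3823


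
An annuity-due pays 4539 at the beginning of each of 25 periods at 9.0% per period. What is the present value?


PV_due = PMT * (1-(1+i)^(-n))/i * (1+i)
PV_immediate = 44584.6888
PV_due = 44584.6888 * 1.09
= 48597.3108


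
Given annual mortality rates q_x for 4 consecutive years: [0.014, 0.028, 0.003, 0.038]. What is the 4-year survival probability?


p_k = 1 - q_k for each year
Survival = product of (1 - q_k)
= 0.986 * 0.972 * 0.997 * 0.962
= 0.9192


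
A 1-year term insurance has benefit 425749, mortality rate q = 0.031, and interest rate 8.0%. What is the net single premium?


NSP = benefit * q * v
v = 1/(1+i) = 0.925926
NSP = 425749 * 0.031 * 0.925926
= 12220.5731


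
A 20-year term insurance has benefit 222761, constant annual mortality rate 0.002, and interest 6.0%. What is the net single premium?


NSP = benefit * sum_{k=0}^{n-1} k_p_x * q * v^(k+1)
With constant q=0.002, v=0.943396
Sum = 0.022595
NSP = 222761 * 0.022595
= 5033.2008


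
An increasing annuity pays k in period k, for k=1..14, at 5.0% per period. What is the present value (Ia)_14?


(Ia)_n = sum_{k=1}^{n} k * v^k, v = 1/(1+i)
v = 0.952381
Sum computed term by term:
(Ia)_14 = 66.4524


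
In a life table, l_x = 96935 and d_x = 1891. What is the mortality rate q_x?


q_x = d_x / l_x
= 1891 / 96935
= 0.0195


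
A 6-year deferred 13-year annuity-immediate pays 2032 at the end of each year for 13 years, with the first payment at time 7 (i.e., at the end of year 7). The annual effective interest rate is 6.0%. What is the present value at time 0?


PV at time 6 of the 13-year annuity-immediate:
a_n = 2032 * (1-(1+0.06)^(-13))/0.06 = 17988.6518
Discount back 6 years to time 0:
PV = 17988.6518 * (1+0.06)^(-6)
= 17988.6518 * 0.704961
= 12681.2897


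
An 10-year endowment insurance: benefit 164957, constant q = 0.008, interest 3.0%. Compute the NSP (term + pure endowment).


Term component = 10881.4559
Pure endowment = 10_p_x * v^10 * benefit = 0.922819 * 0.744094 * 164957 = 113270.0844
NSP = 124151.5403


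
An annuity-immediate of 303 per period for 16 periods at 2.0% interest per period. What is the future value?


FV = PMT * ((1+i)^n - 1) / i
= 303 * ((1.02)^16 - 1) / 0.02
= 303 * (1.372786 - 1) / 0.02
= 5647.7034


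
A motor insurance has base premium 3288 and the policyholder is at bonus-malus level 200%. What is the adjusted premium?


adjusted = base * BM_level / 100
= 3288 * 200 / 100
= 3288 * 2.0
= 6576.0


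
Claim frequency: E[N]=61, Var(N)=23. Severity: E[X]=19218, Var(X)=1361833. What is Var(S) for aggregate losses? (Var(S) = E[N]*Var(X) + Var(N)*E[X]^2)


Var(S) = E[N]*Var(X) + Var(N)*E[X]^2
= 61*1361833 + 23*19218^2
= 83071813 + 8494625052
= 8.5777e+09


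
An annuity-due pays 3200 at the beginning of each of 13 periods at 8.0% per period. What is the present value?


PV_due = PMT * (1-(1+i)^(-n))/i * (1+i)
PV_immediate = 25292.083
PV_due = 25292.083 * 1.08
= 27315.4497


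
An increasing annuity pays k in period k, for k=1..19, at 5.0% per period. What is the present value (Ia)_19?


(Ia)_n = sum_{k=1}^{n} k * v^k, v = 1/(1+i)
v = 0.952381
Sum computed term by term:
(Ia)_19 = 103.4128


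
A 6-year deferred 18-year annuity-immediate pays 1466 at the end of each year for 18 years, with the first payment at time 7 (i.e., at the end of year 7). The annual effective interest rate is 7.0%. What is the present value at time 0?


PV at time 6 of the 18-year annuity-immediate:
a_n = 1466 * (1-(1+0.07)^(-18))/0.07 = 14746.6214
Discount back 6 years to time 0:
PV = 14746.6214 * (1+0.07)^(-6)
= 14746.6214 * 0.666342
= 9826.2965


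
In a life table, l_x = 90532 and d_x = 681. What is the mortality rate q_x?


q_x = d_x / l_x
= 681 / 90532
= 0.0075


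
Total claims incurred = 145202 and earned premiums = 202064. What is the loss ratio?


Loss ratio = claims / premiums
= 145202 / 202064
= 0.7186


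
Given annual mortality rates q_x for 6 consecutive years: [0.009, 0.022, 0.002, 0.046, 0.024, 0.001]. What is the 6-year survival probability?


p_k = 1 - q_k for each year
Survival = product of (1 - q_k)
= 0.991 * 0.978 * 0.998 * 0.954 * 0.976 * 0.999
= 0.8997


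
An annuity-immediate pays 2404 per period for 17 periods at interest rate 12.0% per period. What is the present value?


PV = PMT * (1 - (1+i)^(-n)) / i
= 2404 * (1 - (1+0.12)^(-17)) / 0.12
= 2404 * (1 - 0.145644) / 0.12
= 2404 * 7.11963
= 17115.5917


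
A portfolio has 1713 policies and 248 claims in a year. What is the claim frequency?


frequency = claims / policies
= 248 / 1713
= 0.1448


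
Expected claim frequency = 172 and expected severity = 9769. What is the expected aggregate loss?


E[S] = E[N] * E[X]
= 172 * 9769
= 1.6803e+06


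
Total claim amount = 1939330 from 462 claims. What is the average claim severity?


severity = total / number
= 1939330 / 462
= 4197.684


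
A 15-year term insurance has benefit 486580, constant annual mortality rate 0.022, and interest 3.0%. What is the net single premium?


NSP = benefit * sum_{k=0}^{n-1} k_p_x * q * v^(k+1)
With constant q=0.022, v=0.970874
Sum = 0.228566
NSP = 486580 * 0.228566
= 111215.6893


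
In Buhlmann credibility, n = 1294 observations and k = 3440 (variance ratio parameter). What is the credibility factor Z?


Z = n / (n + k)
= 1294 / (1294 + 3440)
= 1294 / 4734
= 0.2733


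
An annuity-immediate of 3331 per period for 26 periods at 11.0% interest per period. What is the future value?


FV = PMT * ((1+i)^n - 1) / i
= 3331 * ((1.11)^26 - 1) / 0.11
= 3331 * (15.079865 - 1) / 0.11
= 426363.9065


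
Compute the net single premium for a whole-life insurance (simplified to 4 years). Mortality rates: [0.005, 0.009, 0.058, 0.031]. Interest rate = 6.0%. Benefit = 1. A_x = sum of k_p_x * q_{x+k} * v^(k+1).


v = 0.943396
Year 0: k_p_x=1.0, q=0.005, term=0.004717
Year 1: k_p_x=0.995, q=0.009, term=0.00797
Year 2: k_p_x=0.986045, q=0.058, term=0.048018
Year 3: k_p_x=0.928854, q=0.031, term=0.022808
A_x = 0.0835


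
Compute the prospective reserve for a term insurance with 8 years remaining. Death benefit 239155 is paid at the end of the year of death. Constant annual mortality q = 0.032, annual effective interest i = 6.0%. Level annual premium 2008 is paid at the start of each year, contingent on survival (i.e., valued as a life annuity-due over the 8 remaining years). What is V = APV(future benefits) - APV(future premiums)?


v = 1/(1+i) = 0.943396
APV(future benefits) per unit = sum_{k=0}^{7} k_p_x * q * v^(k+1) = 0.17959
APV(future benefits) = 239155 * 0.17959 = 42949.9457
Life annuity-due factor ä_{x:8} = sum_{k=0}^{7} k_p_x * v^k = 5.948932
APV(future premiums) = 2008 * 5.948932 = 11945.4564
V = 42949.9457 - 11945.4564
= 31004.4892


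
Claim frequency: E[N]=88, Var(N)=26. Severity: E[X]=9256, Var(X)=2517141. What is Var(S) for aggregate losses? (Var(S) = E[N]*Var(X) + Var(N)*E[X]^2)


Var(S) = E[N]*Var(X) + Var(N)*E[X]^2
= 88*2517141 + 26*9256^2
= 221508408 + 2227511936
= 2.4490e+09


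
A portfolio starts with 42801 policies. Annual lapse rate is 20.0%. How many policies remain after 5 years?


remaining = initial * (1 - lapse)^years
= 42801 * (1 - 0.2)^5
= 42801 * 0.32768
= 14025.0317


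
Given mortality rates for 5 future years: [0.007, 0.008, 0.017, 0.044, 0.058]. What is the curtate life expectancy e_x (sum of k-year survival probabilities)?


e_x = sum_{k=1}^{n} k_p_x
k_p_x values:
  1_p_x = 0.993
  2_p_x = 0.985056
  3_p_x = 0.96831
  4_p_x = 0.925704
  5_p_x = 0.872014
e_x = 4.7441


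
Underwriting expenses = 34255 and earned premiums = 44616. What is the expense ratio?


Expense ratio = expenses / premiums
= 34255 / 44616
= 0.7678


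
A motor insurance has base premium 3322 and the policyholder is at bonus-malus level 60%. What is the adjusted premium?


adjusted = base * BM_level / 100
= 3322 * 60 / 100
= 3322 * 0.6
= 1993.2


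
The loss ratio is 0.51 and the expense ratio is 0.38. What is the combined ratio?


Combined ratio = loss ratio + expense ratio
= 0.51 + 0.38
= 0.89


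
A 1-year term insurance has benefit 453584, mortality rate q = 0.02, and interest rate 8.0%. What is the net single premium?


NSP = benefit * q * v
v = 1/(1+i) = 0.925926
NSP = 453584 * 0.02 * 0.925926
= 8399.7037


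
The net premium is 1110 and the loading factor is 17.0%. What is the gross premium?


Gross = net * (1 + loading)
= 1110 * (1 + 0.17)
= 1110 * 1.17
= 1298.7


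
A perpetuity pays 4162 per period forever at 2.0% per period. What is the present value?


PV = PMT / i
= 4162 / 0.02
= 208100.0


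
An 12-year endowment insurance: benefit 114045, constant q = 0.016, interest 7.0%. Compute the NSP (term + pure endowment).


Term component = 13454.6021
Pure endowment = 12_p_x * v^12 * benefit = 0.824027 * 0.444012 * 114045 = 41726.5135
NSP = 55181.1157


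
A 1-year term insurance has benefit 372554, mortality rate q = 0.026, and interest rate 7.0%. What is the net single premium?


NSP = benefit * q * v
v = 1/(1+i) = 0.934579
NSP = 372554 * 0.026 * 0.934579
= 9052.714


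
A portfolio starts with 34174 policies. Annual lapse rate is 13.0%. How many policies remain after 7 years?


remaining = initial * (1 - lapse)^years
= 34174 * (1 - 0.13)^7
= 34174 * 0.377255
= 12892.3054


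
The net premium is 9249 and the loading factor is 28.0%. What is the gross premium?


Gross = net * (1 + loading)
= 9249 * (1 + 0.28)
= 9249 * 1.28
= 11838.72


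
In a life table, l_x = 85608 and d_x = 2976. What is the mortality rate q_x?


q_x = d_x / l_x
= 2976 / 85608
= 0.0348


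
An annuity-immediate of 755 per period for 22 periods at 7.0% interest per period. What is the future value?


FV = PMT * ((1+i)^n - 1) / i
= 755 * ((1.07)^22 - 1) / 0.07
= 755 * (4.430402 - 1) / 0.07
= 36999.3331


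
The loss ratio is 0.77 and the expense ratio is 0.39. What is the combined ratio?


Combined ratio = loss ratio + expense ratio
= 0.77 + 0.39
= 1.16


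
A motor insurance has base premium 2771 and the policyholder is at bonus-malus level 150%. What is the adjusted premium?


adjusted = base * BM_level / 100
= 2771 * 150 / 100
= 2771 * 1.5
= 4156.5


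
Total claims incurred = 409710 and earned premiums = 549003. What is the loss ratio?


Loss ratio = claims / premiums
= 409710 / 549003
= 0.7463


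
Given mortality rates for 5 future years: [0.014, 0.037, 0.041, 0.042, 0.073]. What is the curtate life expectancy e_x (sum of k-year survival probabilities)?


e_x = sum_{k=1}^{n} k_p_x
k_p_x values:
  1_p_x = 0.986
  2_p_x = 0.949518
  3_p_x = 0.910588
  4_p_x = 0.872343
  5_p_x = 0.808662
e_x = 4.5271


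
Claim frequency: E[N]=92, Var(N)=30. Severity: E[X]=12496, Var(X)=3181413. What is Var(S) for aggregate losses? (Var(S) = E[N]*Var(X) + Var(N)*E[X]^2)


Var(S) = E[N]*Var(X) + Var(N)*E[X]^2
= 92*3181413 + 30*12496^2
= 292689996 + 4684500480
= 4.9772e+09


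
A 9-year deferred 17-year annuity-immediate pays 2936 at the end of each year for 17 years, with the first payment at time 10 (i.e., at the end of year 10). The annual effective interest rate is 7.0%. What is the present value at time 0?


PV at time 9 of the 17-year annuity-immediate:
a_n = 2936 * (1-(1+0.07)^(-17))/0.07 = 28664.8227
Discount back 9 years to time 0:
PV = 28664.8227 * (1+0.07)^(-9)
= 28664.8227 * 0.543934
= 15591.7643


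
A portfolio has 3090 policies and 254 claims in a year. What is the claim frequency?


frequency = claims / policies
= 254 / 3090
= 0.0822


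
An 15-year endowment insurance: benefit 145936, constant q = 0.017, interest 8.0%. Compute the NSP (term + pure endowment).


Term component = 19342.1359
Pure endowment = 15_p_x * v^15 * benefit = 0.773219 * 0.315242 * 145936 = 35572.0483
NSP = 54914.1842


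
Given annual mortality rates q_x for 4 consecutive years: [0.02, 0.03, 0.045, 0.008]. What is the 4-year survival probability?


p_k = 1 - q_k for each year
Survival = product of (1 - q_k)
= 0.98 * 0.97 * 0.955 * 0.992
= 0.9006


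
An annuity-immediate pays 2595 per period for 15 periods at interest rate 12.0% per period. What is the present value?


PV = PMT * (1 - (1+i)^(-n)) / i
= 2595 * (1 - (1+0.12)^(-15)) / 0.12
= 2595 * (1 - 0.182696) / 0.12
= 2595 * 6.810864
= 17674.1934


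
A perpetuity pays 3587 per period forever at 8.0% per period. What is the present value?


PV = PMT / i
= 3587 / 0.08
= 44837.5


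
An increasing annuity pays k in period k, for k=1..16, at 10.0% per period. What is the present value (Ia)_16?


(Ia)_n = sum_{k=1}^{n} k * v^k, v = 1/(1+i)
v = 0.909091
Sum computed term by term:
(Ia)_16 = 51.2401


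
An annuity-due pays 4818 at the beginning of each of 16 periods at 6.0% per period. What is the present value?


PV_due = PMT * (1-(1+i)^(-n))/i * (1+i)
PV_immediate = 48690.2034
PV_due = 48690.2034 * 1.06
= 51611.6156


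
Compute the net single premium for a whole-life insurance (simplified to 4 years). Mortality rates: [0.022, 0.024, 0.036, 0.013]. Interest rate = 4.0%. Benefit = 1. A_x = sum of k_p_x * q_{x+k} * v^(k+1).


v = 0.961538
Year 0: k_p_x=1.0, q=0.022, term=0.021154
Year 1: k_p_x=0.978, q=0.024, term=0.021701
Year 2: k_p_x=0.954528, q=0.036, term=0.030549
Year 3: k_p_x=0.920165, q=0.013, term=0.010225
A_x = 0.0836


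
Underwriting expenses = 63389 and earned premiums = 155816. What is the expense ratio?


Expense ratio = expenses / premiums
= 63389 / 155816
= 0.4068


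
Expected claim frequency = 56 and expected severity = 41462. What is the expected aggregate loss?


E[S] = E[N] * E[X]
= 56 * 41462
= 2.3219e+06


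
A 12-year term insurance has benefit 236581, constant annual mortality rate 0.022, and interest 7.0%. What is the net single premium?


NSP = benefit * sum_{k=0}^{n-1} k_p_x * q * v^(k+1)
With constant q=0.022, v=0.934579
Sum = 0.157829
NSP = 236581 * 0.157829
= 37339.4503


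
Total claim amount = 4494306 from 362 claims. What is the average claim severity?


severity = total / number
= 4494306 / 362
= 12415.2099


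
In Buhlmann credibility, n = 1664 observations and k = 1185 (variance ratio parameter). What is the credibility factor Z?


Z = n / (n + k)
= 1664 / (1664 + 1185)
= 1664 / 2849
= 0.5841


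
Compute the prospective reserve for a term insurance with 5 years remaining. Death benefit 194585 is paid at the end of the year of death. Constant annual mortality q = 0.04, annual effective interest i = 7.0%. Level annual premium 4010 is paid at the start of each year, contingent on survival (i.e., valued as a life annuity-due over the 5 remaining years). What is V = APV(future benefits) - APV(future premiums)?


v = 1/(1+i) = 0.934579
APV(future benefits) per unit = sum_{k=0}^{4} k_p_x * q * v^(k+1) = 0.152237
APV(future benefits) = 194585 * 0.152237 = 29622.9507
Life annuity-due factor ä_{x:5} = sum_{k=0}^{4} k_p_x * v^k = 4.072328
APV(future premiums) = 4010 * 4.072328 = 16330.035
V = 29622.9507 - 16330.035
= 13292.9157


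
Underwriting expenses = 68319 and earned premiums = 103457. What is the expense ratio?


Expense ratio = expenses / premiums
= 68319 / 103457
= 0.6604


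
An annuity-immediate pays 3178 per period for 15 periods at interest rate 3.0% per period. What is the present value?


PV = PMT * (1 - (1+i)^(-n)) / i
= 3178 * (1 - (1+0.03)^(-15)) / 0.03
= 3178 * (1 - 0.641862) / 0.03
= 3178 * 11.937935
= 37938.7577


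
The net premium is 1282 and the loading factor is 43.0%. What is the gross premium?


Gross = net * (1 + loading)
= 1282 * (1 + 0.43)
= 1282 * 1.43
= 1833.26


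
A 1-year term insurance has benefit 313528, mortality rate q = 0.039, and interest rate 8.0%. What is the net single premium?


NSP = benefit * q * v
v = 1/(1+i) = 0.925926
NSP = 313528 * 0.039 * 0.925926
= 11321.8444


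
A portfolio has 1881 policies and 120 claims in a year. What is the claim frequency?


frequency = claims / policies
= 120 / 1881
= 0.0638


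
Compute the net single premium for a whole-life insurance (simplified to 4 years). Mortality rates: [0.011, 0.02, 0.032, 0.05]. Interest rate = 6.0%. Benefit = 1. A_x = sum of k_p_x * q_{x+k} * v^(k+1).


v = 0.943396
Year 0: k_p_x=1.0, q=0.011, term=0.010377
Year 1: k_p_x=0.989, q=0.02, term=0.017604
Year 2: k_p_x=0.96922, q=0.032, term=0.026041
Year 3: k_p_x=0.938205, q=0.05, term=0.037157
A_x = 0.0912


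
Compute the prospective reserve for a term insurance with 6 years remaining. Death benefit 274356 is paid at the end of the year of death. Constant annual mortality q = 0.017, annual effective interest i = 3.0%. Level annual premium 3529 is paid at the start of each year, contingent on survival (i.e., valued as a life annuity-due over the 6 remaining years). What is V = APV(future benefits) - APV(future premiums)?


v = 1/(1+i) = 0.970874
APV(future benefits) per unit = sum_{k=0}^{5} k_p_x * q * v^(k+1) = 0.088396
APV(future benefits) = 274356 * 0.088396 = 24252.0674
Life annuity-due factor ä_{x:6} = sum_{k=0}^{5} k_p_x * v^k = 5.355778
APV(future premiums) = 3529 * 5.355778 = 18900.5423
V = 24252.0674 - 18900.5423
= 5351.5251


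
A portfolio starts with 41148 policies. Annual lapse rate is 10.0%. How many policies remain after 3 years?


remaining = initial * (1 - lapse)^years
= 41148 * (1 - 0.1)^3
= 41148 * 0.729
= 29996.892


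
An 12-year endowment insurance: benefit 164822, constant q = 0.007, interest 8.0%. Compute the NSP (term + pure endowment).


Term component = 8420.9326
Pure endowment = 12_p_x * v^12 * benefit = 0.91916 * 0.397114 * 164822 = 60161.838
NSP = 68582.7706


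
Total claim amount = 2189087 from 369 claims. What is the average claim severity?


severity = total / number
= 2189087 / 369
= 5932.4851


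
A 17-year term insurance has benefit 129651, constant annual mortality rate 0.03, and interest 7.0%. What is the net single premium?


NSP = benefit * sum_{k=0}^{n-1} k_p_x * q * v^(k+1)
With constant q=0.03, v=0.934579
Sum = 0.243413
NSP = 129651 * 0.243413
= 31558.7415


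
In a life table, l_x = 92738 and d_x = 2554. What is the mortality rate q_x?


q_x = d_x / l_x
= 2554 / 92738
= 0.0275


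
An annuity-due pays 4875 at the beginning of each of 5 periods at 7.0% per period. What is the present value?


PV_due = PMT * (1-(1+i)^(-n))/i * (1+i)
PV_immediate = 19988.4625
PV_due = 19988.4625 * 1.07
= 21387.6549


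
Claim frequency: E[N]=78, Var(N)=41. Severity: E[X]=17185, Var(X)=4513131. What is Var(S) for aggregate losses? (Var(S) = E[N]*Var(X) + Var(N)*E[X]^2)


Var(S) = E[N]*Var(X) + Var(N)*E[X]^2
= 78*4513131 + 41*17185^2
= 352024218 + 12108293225
= 1.2460e+10


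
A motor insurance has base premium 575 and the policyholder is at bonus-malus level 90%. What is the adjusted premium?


adjusted = base * BM_level / 100
= 575 * 90 / 100
= 575 * 0.9
= 517.5


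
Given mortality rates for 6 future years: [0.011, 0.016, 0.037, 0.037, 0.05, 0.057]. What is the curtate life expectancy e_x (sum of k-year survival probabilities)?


e_x = sum_{k=1}^{n} k_p_x
k_p_x values:
  1_p_x = 0.989
  2_p_x = 0.973176
  3_p_x = 0.937168
  4_p_x = 0.902493
  5_p_x = 0.857369
  6_p_x = 0.808499
e_x = 5.4677


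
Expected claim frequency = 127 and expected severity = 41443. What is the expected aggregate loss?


E[S] = E[N] * E[X]
= 127 * 41443
= 5.2633e+06


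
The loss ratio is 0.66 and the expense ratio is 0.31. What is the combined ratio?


Combined ratio = loss ratio + expense ratio
= 0.66 + 0.31
= 0.97


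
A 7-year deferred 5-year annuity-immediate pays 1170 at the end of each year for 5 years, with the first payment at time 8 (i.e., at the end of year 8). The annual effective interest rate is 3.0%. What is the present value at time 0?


PV at time 7 of the 5-year annuity-immediate:
a_n = 1170 * (1-(1+0.03)^(-5))/0.03 = 5358.2574
Discount back 7 years to time 0:
PV = 5358.2574 * (1+0.03)^(-7)
= 5358.2574 * 0.813092
= 4356.7536


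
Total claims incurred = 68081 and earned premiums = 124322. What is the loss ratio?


Loss ratio = claims / premiums
= 68081 / 124322
= 0.5476


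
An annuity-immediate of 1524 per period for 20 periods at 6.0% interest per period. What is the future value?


FV = PMT * ((1+i)^n - 1) / i
= 1524 * ((1.06)^20 - 1) / 0.06
= 1524 * (3.207135 - 1) / 0.06
= 56061.241


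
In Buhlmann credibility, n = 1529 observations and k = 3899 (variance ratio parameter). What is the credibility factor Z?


Z = n / (n + k)
= 1529 / (1529 + 3899)
= 1529 / 5428
= 0.2817


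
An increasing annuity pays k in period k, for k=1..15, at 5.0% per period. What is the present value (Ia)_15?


(Ia)_n = sum_{k=1}^{n} k * v^k, v = 1/(1+i)
v = 0.952381
Sum computed term by term:
(Ia)_15 = 73.6677


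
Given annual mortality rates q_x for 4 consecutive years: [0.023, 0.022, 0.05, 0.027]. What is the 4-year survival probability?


p_k = 1 - q_k for each year
Survival = product of (1 - q_k)
= 0.977 * 0.978 * 0.95 * 0.973
= 0.8832


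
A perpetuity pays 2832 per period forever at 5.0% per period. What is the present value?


PV = PMT / i
= 2832 / 0.05
= 56640.0


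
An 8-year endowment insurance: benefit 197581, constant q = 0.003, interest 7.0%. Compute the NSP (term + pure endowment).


Term component = 3506.2236
Pure endowment = 8_p_x * v^8 * benefit = 0.97625 * 0.582009 * 197581 = 112262.8916
NSP = 115769.1152


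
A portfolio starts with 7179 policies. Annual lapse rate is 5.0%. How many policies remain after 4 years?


remaining = initial * (1 - lapse)^years
= 7179 * (1 - 0.05)^4
= 7179 * 0.814506
= 5847.3404


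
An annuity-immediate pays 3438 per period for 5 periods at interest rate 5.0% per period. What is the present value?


PV = PMT * (1 - (1+i)^(-n)) / i
= 3438 * (1 - (1+0.05)^(-5)) / 0.05
= 3438 * (1 - 0.783526) / 0.05
= 3438 * 4.329477
= 14884.7408


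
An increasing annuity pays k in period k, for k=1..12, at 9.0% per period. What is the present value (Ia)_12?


(Ia)_n = sum_{k=1}^{n} k * v^k, v = 1/(1+i)
v = 0.917431
Sum computed term by term:
(Ia)_12 = 39.3197


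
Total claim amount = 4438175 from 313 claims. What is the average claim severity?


severity = total / number
= 4438175 / 313
= 14179.4728


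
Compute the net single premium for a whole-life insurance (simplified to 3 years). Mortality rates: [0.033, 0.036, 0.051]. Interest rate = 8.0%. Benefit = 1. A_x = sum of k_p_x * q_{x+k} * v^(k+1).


v = 0.925926
Year 0: k_p_x=1.0, q=0.033, term=0.030556
Year 1: k_p_x=0.967, q=0.036, term=0.029846
Year 2: k_p_x=0.932188, q=0.051, term=0.03774
A_x = 0.0981


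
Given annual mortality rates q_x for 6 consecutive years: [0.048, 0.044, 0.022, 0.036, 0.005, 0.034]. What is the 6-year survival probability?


p_k = 1 - q_k for each year
Survival = product of (1 - q_k)
= 0.952 * 0.956 * 0.978 * 0.964 * 0.995 * 0.966
= 0.8247


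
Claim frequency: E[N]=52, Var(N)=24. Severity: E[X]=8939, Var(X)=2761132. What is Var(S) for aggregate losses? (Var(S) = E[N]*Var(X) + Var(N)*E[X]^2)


Var(S) = E[N]*Var(X) + Var(N)*E[X]^2
= 52*2761132 + 24*8939^2
= 143578864 + 1917737304
= 2.0613e+09


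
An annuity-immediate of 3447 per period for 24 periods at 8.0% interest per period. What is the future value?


FV = PMT * ((1+i)^n - 1) / i
= 3447 * ((1.08)^24 - 1) / 0.08
= 3447 * (6.341181 - 1) / 0.08
= 230138.125


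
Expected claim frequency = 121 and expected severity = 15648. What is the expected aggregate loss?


E[S] = E[N] * E[X]
= 121 * 15648
= 1.8934e+06


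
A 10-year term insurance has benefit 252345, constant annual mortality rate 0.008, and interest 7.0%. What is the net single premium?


NSP = benefit * sum_{k=0}^{n-1} k_p_x * q * v^(k+1)
With constant q=0.008, v=0.934579
Sum = 0.05445
NSP = 252345 * 0.05445
= 13740.131


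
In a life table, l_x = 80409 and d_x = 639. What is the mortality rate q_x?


q_x = d_x / l_x
= 639 / 80409
= 0.0079


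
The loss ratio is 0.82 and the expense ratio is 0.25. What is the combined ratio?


Combined ratio = loss ratio + expense ratio
= 0.82 + 0.25
= 1.07


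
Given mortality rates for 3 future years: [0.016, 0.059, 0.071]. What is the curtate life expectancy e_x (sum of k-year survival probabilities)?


e_x = sum_{k=1}^{n} k_p_x
k_p_x values:
  1_p_x = 0.984
  2_p_x = 0.925944
  3_p_x = 0.860202
e_x = 2.7701


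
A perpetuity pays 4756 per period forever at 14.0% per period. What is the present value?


PV = PMT / i
= 4756 / 0.14
= 33971.4286


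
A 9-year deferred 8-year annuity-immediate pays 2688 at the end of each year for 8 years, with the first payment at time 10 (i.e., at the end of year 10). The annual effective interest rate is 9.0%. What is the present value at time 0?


PV at time 9 of the 8-year annuity-immediate:
a_n = 2688 * (1-(1+0.09)^(-8))/0.09 = 14877.5938
Discount back 9 years to time 0:
PV = 14877.5938 * (1+0.09)^(-9)
= 14877.5938 * 0.460428
= 6850.0575


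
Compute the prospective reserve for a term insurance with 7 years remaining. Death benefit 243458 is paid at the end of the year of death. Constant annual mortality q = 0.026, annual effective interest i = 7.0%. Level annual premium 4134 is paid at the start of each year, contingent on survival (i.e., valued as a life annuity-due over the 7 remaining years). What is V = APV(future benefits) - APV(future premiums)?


v = 1/(1+i) = 0.934579
APV(future benefits) per unit = sum_{k=0}^{6} k_p_x * q * v^(k+1) = 0.130575
APV(future benefits) = 243458 * 0.130575 = 31789.5523
Life annuity-due factor ä_{x:7} = sum_{k=0}^{6} k_p_x * v^k = 5.373668
APV(future premiums) = 4134 * 5.373668 = 22214.7415
V = 31789.5523 - 22214.7415
= 9574.8108


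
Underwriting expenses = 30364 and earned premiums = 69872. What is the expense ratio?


Expense ratio = expenses / premiums
= 30364 / 69872
= 0.4346


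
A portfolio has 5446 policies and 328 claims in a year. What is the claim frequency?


frequency = claims / policies
= 328 / 5446
= 0.0602


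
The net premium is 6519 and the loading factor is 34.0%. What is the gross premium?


Gross = net * (1 + loading)
= 6519 * (1 + 0.34)
= 6519 * 1.34
= 8735.46


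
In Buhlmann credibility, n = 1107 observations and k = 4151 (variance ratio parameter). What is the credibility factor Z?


Z = n / (n + k)
= 1107 / (1107 + 4151)
= 1107 / 5258
= 0.2105


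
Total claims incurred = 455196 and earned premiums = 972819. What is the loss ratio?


Loss ratio = claims / premiums
= 455196 / 972819
= 0.4679


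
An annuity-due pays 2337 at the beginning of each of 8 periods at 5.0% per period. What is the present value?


PV_due = PMT * (1-(1+i)^(-n))/i * (1+i)
PV_immediate = 15104.5282
PV_due = 15104.5282 * 1.05
= 15859.7546


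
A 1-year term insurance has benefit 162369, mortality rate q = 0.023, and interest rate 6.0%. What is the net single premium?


NSP = benefit * q * v
v = 1/(1+i) = 0.943396
NSP = 162369 * 0.023 * 0.943396
= 3523.1009


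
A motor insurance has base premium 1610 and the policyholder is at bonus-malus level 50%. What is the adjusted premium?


adjusted = base * BM_level / 100
= 1610 * 50 / 100
= 1610 * 0.5
= 805.0


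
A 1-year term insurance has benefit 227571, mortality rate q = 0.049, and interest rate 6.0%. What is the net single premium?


NSP = benefit * q * v
v = 1/(1+i) = 0.943396
NSP = 227571 * 0.049 * 0.943396
= 10519.7915


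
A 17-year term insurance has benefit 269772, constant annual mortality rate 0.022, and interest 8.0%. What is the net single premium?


NSP = benefit * sum_{k=0}^{n-1} k_p_x * q * v^(k+1)
With constant q=0.022, v=0.925926
Sum = 0.175749
NSP = 269772 * 0.175749
= 47412.14


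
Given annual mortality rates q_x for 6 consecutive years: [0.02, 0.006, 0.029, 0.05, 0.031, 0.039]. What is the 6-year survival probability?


p_k = 1 - q_k for each year
Survival = product of (1 - q_k)
= 0.98 * 0.994 * 0.971 * 0.95 * 0.969 * 0.961
= 0.8368


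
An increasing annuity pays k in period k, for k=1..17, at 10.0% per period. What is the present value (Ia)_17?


(Ia)_n = sum_{k=1}^{n} k * v^k, v = 1/(1+i)
v = 0.909091
Sum computed term by term:
(Ia)_17 = 54.6035


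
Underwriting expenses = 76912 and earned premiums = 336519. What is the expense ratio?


Expense ratio = expenses / premiums
= 76912 / 336519
= 0.2286


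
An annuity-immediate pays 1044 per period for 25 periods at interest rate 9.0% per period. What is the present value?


PV = PMT * (1 - (1+i)^(-n)) / i
= 1044 * (1 - (1+0.09)^(-25)) / 0.09
= 1044 * (1 - 0.115968) / 0.09
= 1044 * 9.82258
= 10254.7731


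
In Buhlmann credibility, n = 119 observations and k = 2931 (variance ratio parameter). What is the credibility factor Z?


Z = n / (n + k)
= 119 / (119 + 2931)
= 119 / 3050
= 0.039


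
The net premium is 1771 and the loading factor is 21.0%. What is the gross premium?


Gross = net * (1 + loading)
= 1771 * (1 + 0.21)
= 1771 * 1.21
= 2142.91


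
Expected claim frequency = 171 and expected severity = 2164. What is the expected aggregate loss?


E[S] = E[N] * E[X]
= 171 * 2164
= 370044


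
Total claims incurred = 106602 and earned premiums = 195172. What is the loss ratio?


Loss ratio = claims / premiums
= 106602 / 195172
= 0.5462


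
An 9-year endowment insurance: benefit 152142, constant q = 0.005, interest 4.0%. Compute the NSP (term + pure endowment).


Term component = 5551.5713
Pure endowment = 9_p_x * v^9 * benefit = 0.95589 * 0.702587 * 152142 = 102177.858
NSP = 107729.4293


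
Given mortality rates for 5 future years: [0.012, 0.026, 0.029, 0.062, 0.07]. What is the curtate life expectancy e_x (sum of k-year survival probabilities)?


e_x = sum_{k=1}^{n} k_p_x
k_p_x values:
  1_p_x = 0.988
  2_p_x = 0.962312
  3_p_x = 0.934405
  4_p_x = 0.876472
  5_p_x = 0.815119
e_x = 4.5763


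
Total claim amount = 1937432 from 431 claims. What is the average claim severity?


severity = total / number
= 1937432 / 431
= 4495.2019


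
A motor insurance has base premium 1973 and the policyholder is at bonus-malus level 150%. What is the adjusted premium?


adjusted = base * BM_level / 100
= 1973 * 150 / 100
= 1973 * 1.5
= 2959.5


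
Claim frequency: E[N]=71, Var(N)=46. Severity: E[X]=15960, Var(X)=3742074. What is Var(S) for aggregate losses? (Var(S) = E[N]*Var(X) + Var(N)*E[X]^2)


Var(S) = E[N]*Var(X) + Var(N)*E[X]^2
= 71*3742074 + 46*15960^2
= 265687254 + 11717193600
= 1.1983e+10


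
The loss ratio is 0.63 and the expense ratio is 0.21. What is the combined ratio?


Combined ratio = loss ratio + expense ratio
= 0.63 + 0.21
= 0.84


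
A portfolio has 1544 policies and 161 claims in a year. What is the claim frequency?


frequency = claims / policies
= 161 / 1544
= 0.1043


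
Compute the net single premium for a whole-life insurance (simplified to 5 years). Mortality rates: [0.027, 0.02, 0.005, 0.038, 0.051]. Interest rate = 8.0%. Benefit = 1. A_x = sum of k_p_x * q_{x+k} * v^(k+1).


v = 0.925926
Year 0: k_p_x=1.0, q=0.027, term=0.025
Year 1: k_p_x=0.973, q=0.02, term=0.016684
Year 2: k_p_x=0.95354, q=0.005, term=0.003785
Year 3: k_p_x=0.948772, q=0.038, term=0.0265
Year 4: k_p_x=0.912719, q=0.051, term=0.03168
A_x = 0.1036


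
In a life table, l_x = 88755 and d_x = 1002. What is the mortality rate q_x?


q_x = d_x / l_x
= 1002 / 88755
= 0.0113


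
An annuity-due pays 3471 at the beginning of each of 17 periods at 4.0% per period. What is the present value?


PV_due = PMT * (1-(1+i)^(-n))/i * (1+i)
PV_immediate = 42227.0366
PV_due = 42227.0366 * 1.04
= 43916.1181


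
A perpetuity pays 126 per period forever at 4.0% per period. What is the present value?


PV = PMT / i
= 126 / 0.04
= 3150.0


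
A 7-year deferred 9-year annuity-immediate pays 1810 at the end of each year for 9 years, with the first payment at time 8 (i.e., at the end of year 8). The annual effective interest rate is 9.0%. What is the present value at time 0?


PV at time 7 of the 9-year annuity-immediate:
a_n = 1810 * (1-(1+0.09)^(-9))/0.09 = 10851.3969
Discount back 7 years to time 0:
PV = 10851.3969 * (1+0.09)^(-7)
= 10851.3969 * 0.547034
= 5936.0857


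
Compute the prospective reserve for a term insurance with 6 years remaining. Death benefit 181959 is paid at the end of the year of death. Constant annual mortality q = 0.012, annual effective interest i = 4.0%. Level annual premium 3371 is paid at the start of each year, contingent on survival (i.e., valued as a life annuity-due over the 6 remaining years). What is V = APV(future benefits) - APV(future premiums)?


v = 1/(1+i) = 0.961538
APV(future benefits) per unit = sum_{k=0}^{5} k_p_x * q * v^(k+1) = 0.061133
APV(future benefits) = 181959 * 0.061133 = 11123.6342
Life annuity-due factor ä_{x:6} = sum_{k=0}^{5} k_p_x * v^k = 5.298162
APV(future premiums) = 3371 * 5.298162 = 17860.1047
V = 11123.6342 - 17860.1047
= -6736.4706


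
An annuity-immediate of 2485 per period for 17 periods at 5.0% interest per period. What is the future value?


FV = PMT * ((1+i)^n - 1) / i
= 2485 * ((1.05)^17 - 1) / 0.05
= 2485 * (2.292018 - 1) / 0.05
= 64213.3104
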